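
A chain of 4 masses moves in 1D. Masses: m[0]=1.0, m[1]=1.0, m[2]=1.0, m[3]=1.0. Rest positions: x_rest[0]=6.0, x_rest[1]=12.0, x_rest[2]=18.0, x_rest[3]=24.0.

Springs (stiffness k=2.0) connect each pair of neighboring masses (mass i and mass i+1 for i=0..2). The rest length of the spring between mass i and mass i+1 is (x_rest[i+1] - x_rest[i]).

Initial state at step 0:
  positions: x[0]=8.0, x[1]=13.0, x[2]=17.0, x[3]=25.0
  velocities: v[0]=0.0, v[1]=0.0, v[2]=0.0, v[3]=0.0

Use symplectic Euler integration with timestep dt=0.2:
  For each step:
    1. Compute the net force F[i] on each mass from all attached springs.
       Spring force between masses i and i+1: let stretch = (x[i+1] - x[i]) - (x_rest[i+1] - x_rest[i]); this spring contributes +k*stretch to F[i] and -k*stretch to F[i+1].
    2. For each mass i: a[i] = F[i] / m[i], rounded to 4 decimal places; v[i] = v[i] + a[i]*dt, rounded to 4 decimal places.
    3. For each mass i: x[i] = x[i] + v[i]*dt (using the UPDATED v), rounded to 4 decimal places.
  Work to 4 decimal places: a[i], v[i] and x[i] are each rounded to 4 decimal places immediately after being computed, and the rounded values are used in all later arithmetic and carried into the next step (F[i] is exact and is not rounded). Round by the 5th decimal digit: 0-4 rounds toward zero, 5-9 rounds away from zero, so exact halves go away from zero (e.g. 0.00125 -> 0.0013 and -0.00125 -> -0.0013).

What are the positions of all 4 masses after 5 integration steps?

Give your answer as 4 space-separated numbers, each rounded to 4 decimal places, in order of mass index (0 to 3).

Answer: 6.8625 12.6475 19.7718 23.7182

Derivation:
Step 0: x=[8.0000 13.0000 17.0000 25.0000] v=[0.0000 0.0000 0.0000 0.0000]
Step 1: x=[7.9200 12.9200 17.3200 24.8400] v=[-0.4000 -0.4000 1.6000 -0.8000]
Step 2: x=[7.7600 12.7920 17.8896 24.5584] v=[-0.8000 -0.6400 2.8480 -1.4080]
Step 3: x=[7.5226 12.6692 18.5849 24.2233] v=[-1.1872 -0.6138 3.4765 -1.6755]
Step 4: x=[7.2169 12.6080 19.2580 23.9171] v=[-1.5286 -0.3062 3.3656 -1.5309]
Step 5: x=[6.8625 12.6475 19.7718 23.7182] v=[-1.7722 0.1974 2.5692 -0.9945]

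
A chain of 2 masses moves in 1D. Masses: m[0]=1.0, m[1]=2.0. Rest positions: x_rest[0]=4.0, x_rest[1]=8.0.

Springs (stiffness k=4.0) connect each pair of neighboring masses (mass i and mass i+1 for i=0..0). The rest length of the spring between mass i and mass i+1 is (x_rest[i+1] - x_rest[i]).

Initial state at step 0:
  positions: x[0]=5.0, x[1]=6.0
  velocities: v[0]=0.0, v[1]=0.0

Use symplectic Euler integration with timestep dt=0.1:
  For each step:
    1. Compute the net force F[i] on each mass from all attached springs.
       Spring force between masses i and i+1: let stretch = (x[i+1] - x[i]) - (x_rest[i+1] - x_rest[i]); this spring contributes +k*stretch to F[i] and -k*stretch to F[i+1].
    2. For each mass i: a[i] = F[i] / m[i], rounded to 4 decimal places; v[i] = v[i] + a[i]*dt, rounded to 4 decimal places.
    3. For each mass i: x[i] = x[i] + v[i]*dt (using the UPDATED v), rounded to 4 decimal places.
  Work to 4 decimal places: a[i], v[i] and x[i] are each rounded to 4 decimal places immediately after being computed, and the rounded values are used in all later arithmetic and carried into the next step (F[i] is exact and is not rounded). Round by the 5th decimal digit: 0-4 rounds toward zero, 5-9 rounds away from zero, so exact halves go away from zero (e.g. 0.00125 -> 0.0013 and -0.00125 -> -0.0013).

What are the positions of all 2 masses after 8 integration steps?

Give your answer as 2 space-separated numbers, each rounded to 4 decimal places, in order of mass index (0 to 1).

Step 0: x=[5.0000 6.0000] v=[0.0000 0.0000]
Step 1: x=[4.8800 6.0600] v=[-1.2000 0.6000]
Step 2: x=[4.6472 6.1764] v=[-2.3280 1.1640]
Step 3: x=[4.3156 6.3422] v=[-3.3163 1.6582]
Step 4: x=[3.9050 6.5475] v=[-4.1057 2.0529]
Step 5: x=[3.4401 6.7799] v=[-4.6487 2.3244]
Step 6: x=[2.9488 7.0255] v=[-4.9128 2.4564]
Step 7: x=[2.4606 7.2696] v=[-4.8821 2.4411]
Step 8: x=[2.0048 7.4975] v=[-4.5585 2.2793]

Answer: 2.0048 7.4975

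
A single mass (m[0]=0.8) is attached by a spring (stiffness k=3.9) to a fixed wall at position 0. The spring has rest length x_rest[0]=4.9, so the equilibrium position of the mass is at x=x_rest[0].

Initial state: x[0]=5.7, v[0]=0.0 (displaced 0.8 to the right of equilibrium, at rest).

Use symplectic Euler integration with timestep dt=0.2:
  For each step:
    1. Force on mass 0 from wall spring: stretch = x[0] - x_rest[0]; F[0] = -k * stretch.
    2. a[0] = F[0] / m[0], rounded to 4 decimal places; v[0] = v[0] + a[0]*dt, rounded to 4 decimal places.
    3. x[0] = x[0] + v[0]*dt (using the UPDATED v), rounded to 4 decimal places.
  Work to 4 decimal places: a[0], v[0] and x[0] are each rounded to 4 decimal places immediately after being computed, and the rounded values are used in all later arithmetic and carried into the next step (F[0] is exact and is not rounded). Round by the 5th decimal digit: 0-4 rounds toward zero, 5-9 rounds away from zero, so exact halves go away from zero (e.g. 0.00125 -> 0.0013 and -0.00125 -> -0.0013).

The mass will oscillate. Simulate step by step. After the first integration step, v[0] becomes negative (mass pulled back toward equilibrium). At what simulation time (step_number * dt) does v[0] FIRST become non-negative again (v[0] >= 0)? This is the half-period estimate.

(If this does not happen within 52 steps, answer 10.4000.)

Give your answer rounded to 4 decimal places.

Step 0: x=[5.7000] v=[0.0000]
Step 1: x=[5.5440] v=[-0.7800]
Step 2: x=[5.2624] v=[-1.4079]
Step 3: x=[4.9102] v=[-1.7612]
Step 4: x=[4.5560] v=[-1.7711]
Step 5: x=[4.2689] v=[-1.4357]
Step 6: x=[4.1048] v=[-0.8204]
Step 7: x=[4.0958] v=[-0.0451]
Step 8: x=[4.2436] v=[0.7390]
First v>=0 after going negative at step 8, time=1.6000

Answer: 1.6000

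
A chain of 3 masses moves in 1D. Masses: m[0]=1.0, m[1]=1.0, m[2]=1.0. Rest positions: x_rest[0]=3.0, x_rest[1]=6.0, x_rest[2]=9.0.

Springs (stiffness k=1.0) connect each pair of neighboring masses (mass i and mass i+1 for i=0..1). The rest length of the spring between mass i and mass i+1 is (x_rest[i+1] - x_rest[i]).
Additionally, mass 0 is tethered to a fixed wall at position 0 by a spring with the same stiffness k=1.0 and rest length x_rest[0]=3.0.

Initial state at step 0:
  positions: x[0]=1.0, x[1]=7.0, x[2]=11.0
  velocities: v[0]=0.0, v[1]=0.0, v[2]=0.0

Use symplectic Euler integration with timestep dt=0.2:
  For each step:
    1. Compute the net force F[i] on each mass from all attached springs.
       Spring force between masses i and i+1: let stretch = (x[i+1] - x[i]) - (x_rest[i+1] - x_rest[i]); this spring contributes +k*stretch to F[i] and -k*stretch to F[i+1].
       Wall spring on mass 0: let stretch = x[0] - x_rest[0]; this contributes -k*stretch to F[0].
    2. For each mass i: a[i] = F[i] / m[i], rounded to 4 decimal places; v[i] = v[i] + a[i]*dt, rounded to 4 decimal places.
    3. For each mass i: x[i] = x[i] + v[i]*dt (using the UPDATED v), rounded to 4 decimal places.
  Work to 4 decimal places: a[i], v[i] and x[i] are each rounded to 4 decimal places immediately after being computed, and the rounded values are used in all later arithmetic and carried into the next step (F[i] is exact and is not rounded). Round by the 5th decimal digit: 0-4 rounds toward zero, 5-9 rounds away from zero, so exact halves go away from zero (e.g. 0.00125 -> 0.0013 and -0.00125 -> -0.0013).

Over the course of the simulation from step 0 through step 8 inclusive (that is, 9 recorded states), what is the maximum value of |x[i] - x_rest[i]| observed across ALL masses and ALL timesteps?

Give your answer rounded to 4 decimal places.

Answer: 2.0042

Derivation:
Step 0: x=[1.0000 7.0000 11.0000] v=[0.0000 0.0000 0.0000]
Step 1: x=[1.2000 6.9200 10.9600] v=[1.0000 -0.4000 -0.2000]
Step 2: x=[1.5808 6.7728 10.8784] v=[1.9040 -0.7360 -0.4080]
Step 3: x=[2.1060 6.5821 10.7526] v=[2.6262 -0.9533 -0.6291]
Step 4: x=[2.7260 6.3792 10.5800] v=[3.1002 -1.0144 -0.8632]
Step 5: x=[3.3831 6.1982 10.3593] v=[3.2856 -0.9049 -1.1034]
Step 6: x=[4.0175 6.0711 10.0922] v=[3.1720 -0.6357 -1.3356]
Step 7: x=[4.5733 6.0227 9.7842] v=[2.7792 -0.2422 -1.5398]
Step 8: x=[5.0042 6.0667 9.4458] v=[2.1544 0.2202 -1.6921]
Max displacement = 2.0042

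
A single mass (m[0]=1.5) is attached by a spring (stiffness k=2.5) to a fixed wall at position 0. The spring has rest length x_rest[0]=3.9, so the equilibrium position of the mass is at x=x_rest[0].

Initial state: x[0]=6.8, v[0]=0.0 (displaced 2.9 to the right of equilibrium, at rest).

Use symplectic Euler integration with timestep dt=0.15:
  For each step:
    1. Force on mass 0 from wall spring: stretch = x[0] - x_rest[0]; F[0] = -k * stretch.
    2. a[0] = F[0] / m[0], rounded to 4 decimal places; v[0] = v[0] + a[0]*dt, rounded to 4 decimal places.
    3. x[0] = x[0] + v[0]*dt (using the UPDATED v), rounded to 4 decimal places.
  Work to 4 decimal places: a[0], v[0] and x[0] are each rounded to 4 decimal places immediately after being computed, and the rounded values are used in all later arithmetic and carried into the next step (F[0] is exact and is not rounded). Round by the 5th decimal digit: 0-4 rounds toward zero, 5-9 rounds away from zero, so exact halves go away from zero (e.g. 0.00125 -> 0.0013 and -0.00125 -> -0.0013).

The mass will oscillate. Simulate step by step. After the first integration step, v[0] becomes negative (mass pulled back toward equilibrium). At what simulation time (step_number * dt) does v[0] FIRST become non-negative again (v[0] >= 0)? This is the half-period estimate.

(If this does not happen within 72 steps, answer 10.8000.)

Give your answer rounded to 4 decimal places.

Answer: 2.5500

Derivation:
Step 0: x=[6.8000] v=[0.0000]
Step 1: x=[6.6913] v=[-0.7250]
Step 2: x=[6.4779] v=[-1.4228]
Step 3: x=[6.1678] v=[-2.0673]
Step 4: x=[5.7727] v=[-2.6343]
Step 5: x=[5.3073] v=[-3.1025]
Step 6: x=[4.7892] v=[-3.4543]
Step 7: x=[4.2377] v=[-3.6766]
Step 8: x=[3.6736] v=[-3.7610]
Step 9: x=[3.1179] v=[-3.7044]
Step 10: x=[2.5916] v=[-3.5089]
Step 11: x=[2.1143] v=[-3.1818]
Step 12: x=[1.7040] v=[-2.7354]
Step 13: x=[1.3760] v=[-2.1864]
Step 14: x=[1.1427] v=[-1.5554]
Step 15: x=[1.0128] v=[-0.8661]
Step 16: x=[0.9912] v=[-0.1443]
Step 17: x=[1.0786] v=[0.5829]
First v>=0 after going negative at step 17, time=2.5500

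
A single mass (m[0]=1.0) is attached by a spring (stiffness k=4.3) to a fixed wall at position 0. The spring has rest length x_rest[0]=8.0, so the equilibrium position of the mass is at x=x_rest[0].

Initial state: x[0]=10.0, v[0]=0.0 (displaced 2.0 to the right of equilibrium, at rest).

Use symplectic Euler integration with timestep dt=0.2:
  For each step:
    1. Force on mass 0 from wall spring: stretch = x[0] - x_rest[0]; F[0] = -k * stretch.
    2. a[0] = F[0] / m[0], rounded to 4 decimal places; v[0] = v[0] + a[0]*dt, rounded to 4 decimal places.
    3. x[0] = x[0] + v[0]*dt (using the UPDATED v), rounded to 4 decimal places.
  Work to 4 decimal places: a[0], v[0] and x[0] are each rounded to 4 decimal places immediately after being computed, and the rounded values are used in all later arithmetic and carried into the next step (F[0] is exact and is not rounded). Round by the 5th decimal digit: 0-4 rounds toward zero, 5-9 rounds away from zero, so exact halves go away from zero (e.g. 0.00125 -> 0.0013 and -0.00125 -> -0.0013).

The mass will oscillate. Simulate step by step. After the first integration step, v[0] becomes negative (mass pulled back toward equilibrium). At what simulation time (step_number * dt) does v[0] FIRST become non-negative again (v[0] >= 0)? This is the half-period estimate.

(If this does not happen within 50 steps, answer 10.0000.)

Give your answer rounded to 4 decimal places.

Answer: 1.6000

Derivation:
Step 0: x=[10.0000] v=[0.0000]
Step 1: x=[9.6560] v=[-1.7200]
Step 2: x=[9.0272] v=[-3.1442]
Step 3: x=[8.2217] v=[-4.0276]
Step 4: x=[7.3780] v=[-4.2183]
Step 5: x=[6.6413] v=[-3.6834]
Step 6: x=[6.1383] v=[-2.5149]
Step 7: x=[5.9555] v=[-0.9138]
Step 8: x=[6.1244] v=[0.8445]
First v>=0 after going negative at step 8, time=1.6000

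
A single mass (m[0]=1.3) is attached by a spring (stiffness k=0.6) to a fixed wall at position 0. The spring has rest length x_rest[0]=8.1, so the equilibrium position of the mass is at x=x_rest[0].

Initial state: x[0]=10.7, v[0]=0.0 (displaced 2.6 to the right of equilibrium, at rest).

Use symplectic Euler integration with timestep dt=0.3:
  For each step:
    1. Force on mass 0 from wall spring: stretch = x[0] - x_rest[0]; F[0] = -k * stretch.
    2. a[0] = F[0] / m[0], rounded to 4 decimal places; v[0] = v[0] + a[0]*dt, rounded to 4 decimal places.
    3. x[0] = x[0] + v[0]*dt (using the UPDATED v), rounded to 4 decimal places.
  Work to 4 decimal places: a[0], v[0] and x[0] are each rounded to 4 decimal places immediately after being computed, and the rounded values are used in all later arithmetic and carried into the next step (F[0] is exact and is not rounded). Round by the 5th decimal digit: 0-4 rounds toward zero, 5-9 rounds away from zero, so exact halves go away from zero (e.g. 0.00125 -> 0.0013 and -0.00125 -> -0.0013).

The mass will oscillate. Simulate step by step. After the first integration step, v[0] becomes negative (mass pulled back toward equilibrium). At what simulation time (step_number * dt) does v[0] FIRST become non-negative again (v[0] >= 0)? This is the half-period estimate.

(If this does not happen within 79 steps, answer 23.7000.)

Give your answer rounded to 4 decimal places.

Answer: 4.8000

Derivation:
Step 0: x=[10.7000] v=[0.0000]
Step 1: x=[10.5920] v=[-0.3600]
Step 2: x=[10.3805] v=[-0.7051]
Step 3: x=[10.0742] v=[-1.0209]
Step 4: x=[9.6859] v=[-1.2943]
Step 5: x=[9.2317] v=[-1.5139]
Step 6: x=[8.7305] v=[-1.6706]
Step 7: x=[8.2031] v=[-1.7579]
Step 8: x=[7.6714] v=[-1.7722]
Step 9: x=[7.1575] v=[-1.7129]
Step 10: x=[6.6828] v=[-1.5824]
Step 11: x=[6.2669] v=[-1.3862]
Step 12: x=[5.9272] v=[-1.1324]
Step 13: x=[5.6777] v=[-0.8316]
Step 14: x=[5.5288] v=[-0.4962]
Step 15: x=[5.4867] v=[-0.1402]
Step 16: x=[5.5532] v=[0.2216]
First v>=0 after going negative at step 16, time=4.8000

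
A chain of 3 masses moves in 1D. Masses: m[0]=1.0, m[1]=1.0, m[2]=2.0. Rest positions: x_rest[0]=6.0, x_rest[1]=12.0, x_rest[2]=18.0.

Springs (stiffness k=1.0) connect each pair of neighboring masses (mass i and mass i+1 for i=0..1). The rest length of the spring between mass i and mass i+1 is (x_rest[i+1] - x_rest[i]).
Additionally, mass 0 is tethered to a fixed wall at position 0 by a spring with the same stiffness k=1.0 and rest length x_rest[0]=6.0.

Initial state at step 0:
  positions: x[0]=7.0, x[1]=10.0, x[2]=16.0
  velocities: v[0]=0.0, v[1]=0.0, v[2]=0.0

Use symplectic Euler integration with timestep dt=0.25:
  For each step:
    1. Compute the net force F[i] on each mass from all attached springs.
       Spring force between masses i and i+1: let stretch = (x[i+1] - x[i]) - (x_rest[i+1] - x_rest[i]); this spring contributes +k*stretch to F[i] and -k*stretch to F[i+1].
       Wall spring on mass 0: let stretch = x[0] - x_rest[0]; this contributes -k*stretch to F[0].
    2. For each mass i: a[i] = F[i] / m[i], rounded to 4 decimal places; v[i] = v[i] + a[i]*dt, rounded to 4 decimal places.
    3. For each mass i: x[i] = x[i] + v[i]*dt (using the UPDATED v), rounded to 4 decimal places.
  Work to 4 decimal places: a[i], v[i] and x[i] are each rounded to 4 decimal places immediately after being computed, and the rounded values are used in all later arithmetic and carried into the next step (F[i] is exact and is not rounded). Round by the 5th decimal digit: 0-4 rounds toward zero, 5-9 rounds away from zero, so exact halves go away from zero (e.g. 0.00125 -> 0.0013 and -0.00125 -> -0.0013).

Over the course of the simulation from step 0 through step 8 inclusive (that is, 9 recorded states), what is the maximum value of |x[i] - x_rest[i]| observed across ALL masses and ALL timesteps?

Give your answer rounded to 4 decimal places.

Step 0: x=[7.0000 10.0000 16.0000] v=[0.0000 0.0000 0.0000]
Step 1: x=[6.7500 10.1875 16.0000] v=[-1.0000 0.7500 0.0000]
Step 2: x=[6.2930 10.5235 16.0059] v=[-1.8281 1.3438 0.0235]
Step 3: x=[5.7071 10.9377 16.0280] v=[-2.3437 1.6568 0.0882]
Step 4: x=[5.0914 11.3431 16.0785] v=[-2.4628 1.6217 0.2019]
Step 5: x=[4.5482 11.6538 16.1685] v=[-2.1727 1.2426 0.3600]
Step 6: x=[4.1649 11.8025 16.3049] v=[-1.5334 0.5949 0.5457]
Step 7: x=[3.9986 11.7553 16.4881] v=[-0.6652 -0.1889 0.7329]
Step 8: x=[4.0672 11.5191 16.7109] v=[0.2743 -0.9449 0.8913]
Max displacement = 2.0014

Answer: 2.0014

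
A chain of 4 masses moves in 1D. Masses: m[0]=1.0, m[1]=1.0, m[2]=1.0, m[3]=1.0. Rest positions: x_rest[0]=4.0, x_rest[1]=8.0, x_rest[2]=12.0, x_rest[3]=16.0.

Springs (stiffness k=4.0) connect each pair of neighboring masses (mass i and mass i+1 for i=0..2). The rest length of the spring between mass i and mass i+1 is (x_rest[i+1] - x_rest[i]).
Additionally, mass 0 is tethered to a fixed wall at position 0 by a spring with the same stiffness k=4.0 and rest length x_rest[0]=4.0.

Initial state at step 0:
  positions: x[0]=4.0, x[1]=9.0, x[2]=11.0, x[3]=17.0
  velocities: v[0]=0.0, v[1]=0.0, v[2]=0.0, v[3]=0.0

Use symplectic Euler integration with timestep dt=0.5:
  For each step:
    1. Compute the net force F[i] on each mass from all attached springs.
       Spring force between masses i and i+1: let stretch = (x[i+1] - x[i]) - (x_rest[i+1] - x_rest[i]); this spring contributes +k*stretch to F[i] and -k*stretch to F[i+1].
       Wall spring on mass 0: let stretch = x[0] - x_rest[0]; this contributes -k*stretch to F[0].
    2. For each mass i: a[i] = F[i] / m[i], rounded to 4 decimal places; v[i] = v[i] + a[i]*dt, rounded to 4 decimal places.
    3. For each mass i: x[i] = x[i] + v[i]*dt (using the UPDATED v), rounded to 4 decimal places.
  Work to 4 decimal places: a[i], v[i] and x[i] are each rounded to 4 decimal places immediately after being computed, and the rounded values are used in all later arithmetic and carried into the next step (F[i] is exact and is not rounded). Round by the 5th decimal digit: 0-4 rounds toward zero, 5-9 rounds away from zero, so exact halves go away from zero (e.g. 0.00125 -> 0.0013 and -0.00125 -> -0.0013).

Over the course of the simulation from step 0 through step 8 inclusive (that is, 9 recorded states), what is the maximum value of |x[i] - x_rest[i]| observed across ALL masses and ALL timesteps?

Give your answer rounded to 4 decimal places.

Answer: 3.0000

Derivation:
Step 0: x=[4.0000 9.0000 11.0000 17.0000] v=[0.0000 0.0000 0.0000 0.0000]
Step 1: x=[5.0000 6.0000 15.0000 15.0000] v=[2.0000 -6.0000 8.0000 -4.0000]
Step 2: x=[2.0000 11.0000 10.0000 17.0000] v=[-6.0000 10.0000 -10.0000 4.0000]
Step 3: x=[6.0000 6.0000 13.0000 16.0000] v=[8.0000 -10.0000 6.0000 -2.0000]
Step 4: x=[4.0000 8.0000 12.0000 16.0000] v=[-4.0000 4.0000 -2.0000 0.0000]
Step 5: x=[2.0000 10.0000 11.0000 16.0000] v=[-4.0000 4.0000 -2.0000 0.0000]
Step 6: x=[6.0000 5.0000 14.0000 15.0000] v=[8.0000 -10.0000 6.0000 -2.0000]
Step 7: x=[3.0000 10.0000 9.0000 17.0000] v=[-6.0000 10.0000 -10.0000 4.0000]
Step 8: x=[4.0000 7.0000 13.0000 15.0000] v=[2.0000 -6.0000 8.0000 -4.0000]
Max displacement = 3.0000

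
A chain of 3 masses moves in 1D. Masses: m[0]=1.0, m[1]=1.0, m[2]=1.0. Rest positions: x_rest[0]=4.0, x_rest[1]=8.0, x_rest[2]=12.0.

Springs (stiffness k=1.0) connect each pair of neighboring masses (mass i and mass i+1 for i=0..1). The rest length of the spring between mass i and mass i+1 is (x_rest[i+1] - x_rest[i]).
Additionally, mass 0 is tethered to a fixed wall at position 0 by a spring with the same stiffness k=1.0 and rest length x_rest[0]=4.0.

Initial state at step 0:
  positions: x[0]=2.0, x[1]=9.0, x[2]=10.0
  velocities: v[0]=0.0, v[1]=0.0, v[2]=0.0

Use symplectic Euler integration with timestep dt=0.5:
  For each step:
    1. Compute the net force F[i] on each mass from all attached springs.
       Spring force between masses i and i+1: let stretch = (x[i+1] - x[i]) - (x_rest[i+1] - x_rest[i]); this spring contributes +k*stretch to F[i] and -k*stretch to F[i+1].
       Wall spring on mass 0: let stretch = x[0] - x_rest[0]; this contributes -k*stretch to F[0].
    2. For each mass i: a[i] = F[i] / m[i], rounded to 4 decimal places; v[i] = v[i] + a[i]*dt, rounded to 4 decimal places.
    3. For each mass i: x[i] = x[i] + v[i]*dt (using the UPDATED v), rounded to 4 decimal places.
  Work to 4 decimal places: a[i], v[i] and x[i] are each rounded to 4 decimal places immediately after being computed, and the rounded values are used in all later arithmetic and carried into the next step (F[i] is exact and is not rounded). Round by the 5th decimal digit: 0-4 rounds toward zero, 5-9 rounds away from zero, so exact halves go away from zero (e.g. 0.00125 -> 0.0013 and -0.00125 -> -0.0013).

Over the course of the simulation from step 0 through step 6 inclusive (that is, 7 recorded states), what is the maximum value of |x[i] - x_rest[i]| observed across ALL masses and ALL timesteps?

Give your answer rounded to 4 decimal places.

Answer: 2.7656

Derivation:
Step 0: x=[2.0000 9.0000 10.0000] v=[0.0000 0.0000 0.0000]
Step 1: x=[3.2500 7.5000 10.7500] v=[2.5000 -3.0000 1.5000]
Step 2: x=[4.7500 5.7500 11.6875] v=[3.0000 -3.5000 1.8750]
Step 3: x=[5.3125 5.2344 12.1407] v=[1.1250 -1.0313 0.9063]
Step 4: x=[4.5274 6.4649 11.8673] v=[-1.5703 2.4609 -0.5469]
Step 5: x=[3.0948 8.5616 11.2433] v=[-2.8653 4.1934 -1.2481]
Step 6: x=[2.2552 9.9621 10.9488] v=[-1.6793 2.8009 -0.5890]
Max displacement = 2.7656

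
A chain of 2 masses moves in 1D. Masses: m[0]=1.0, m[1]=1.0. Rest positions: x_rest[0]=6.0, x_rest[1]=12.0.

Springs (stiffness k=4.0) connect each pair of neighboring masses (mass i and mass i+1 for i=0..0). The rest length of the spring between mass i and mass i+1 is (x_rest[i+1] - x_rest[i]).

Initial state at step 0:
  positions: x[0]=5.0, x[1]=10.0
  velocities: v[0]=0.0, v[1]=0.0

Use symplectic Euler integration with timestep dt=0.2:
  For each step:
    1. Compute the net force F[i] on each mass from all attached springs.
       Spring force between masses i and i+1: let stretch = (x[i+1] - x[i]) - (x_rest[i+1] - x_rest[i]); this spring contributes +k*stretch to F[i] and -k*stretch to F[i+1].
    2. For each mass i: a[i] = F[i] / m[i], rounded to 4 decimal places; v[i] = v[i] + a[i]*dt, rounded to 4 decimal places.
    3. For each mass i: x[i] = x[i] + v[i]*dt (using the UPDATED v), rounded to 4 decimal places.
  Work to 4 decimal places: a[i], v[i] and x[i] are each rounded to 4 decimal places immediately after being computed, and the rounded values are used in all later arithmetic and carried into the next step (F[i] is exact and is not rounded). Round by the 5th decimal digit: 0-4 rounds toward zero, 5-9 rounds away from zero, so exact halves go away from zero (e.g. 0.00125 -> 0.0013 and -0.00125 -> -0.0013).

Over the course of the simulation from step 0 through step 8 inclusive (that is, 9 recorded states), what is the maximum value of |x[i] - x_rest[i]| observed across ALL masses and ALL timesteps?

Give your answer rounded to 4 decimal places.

Step 0: x=[5.0000 10.0000] v=[0.0000 0.0000]
Step 1: x=[4.8400 10.1600] v=[-0.8000 0.8000]
Step 2: x=[4.5712 10.4288] v=[-1.3440 1.3440]
Step 3: x=[4.2796 10.7204] v=[-1.4579 1.4579]
Step 4: x=[4.0585 10.9415] v=[-1.1053 1.1053]
Step 5: x=[3.9787 11.0213] v=[-0.3989 0.3989]
Step 6: x=[4.0657 10.9343] v=[0.4352 -0.4352]
Step 7: x=[4.2917 10.7083] v=[1.1301 -1.1301]
Step 8: x=[4.5844 10.4156] v=[1.4634 -1.4634]
Max displacement = 2.0213

Answer: 2.0213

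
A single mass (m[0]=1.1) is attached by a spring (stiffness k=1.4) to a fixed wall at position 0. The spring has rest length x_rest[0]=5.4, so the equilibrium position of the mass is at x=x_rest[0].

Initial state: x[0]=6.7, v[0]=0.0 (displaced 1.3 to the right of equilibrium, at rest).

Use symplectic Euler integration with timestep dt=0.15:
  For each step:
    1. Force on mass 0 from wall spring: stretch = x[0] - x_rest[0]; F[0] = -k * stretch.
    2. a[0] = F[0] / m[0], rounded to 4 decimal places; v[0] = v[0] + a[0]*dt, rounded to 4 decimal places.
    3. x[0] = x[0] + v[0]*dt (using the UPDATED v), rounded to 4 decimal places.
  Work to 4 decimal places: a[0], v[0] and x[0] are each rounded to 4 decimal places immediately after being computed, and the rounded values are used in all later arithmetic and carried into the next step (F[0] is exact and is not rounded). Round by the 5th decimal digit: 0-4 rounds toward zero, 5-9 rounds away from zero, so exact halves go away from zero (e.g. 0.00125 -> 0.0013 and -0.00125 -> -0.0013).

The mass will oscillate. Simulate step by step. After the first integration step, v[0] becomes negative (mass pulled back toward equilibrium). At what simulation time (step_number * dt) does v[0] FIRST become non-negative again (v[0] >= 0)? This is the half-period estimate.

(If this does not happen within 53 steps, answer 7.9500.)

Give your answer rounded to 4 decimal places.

Step 0: x=[6.7000] v=[0.0000]
Step 1: x=[6.6628] v=[-0.2482]
Step 2: x=[6.5894] v=[-0.4893]
Step 3: x=[6.4819] v=[-0.7164]
Step 4: x=[6.3435] v=[-0.9230]
Step 5: x=[6.1780] v=[-1.1031]
Step 6: x=[5.9903] v=[-1.2516]
Step 7: x=[5.7857] v=[-1.3643]
Step 8: x=[5.5700] v=[-1.4379]
Step 9: x=[5.3494] v=[-1.4704]
Step 10: x=[5.1303] v=[-1.4607]
Step 11: x=[4.9189] v=[-1.4092]
Step 12: x=[4.7213] v=[-1.3174]
Step 13: x=[4.5431] v=[-1.1878]
Step 14: x=[4.3895] v=[-1.0242]
Step 15: x=[4.2648] v=[-0.8313]
Step 16: x=[4.1726] v=[-0.6146]
Step 17: x=[4.1156] v=[-0.3803]
Step 18: x=[4.0953] v=[-0.1351]
Step 19: x=[4.1124] v=[0.1140]
First v>=0 after going negative at step 19, time=2.8500

Answer: 2.8500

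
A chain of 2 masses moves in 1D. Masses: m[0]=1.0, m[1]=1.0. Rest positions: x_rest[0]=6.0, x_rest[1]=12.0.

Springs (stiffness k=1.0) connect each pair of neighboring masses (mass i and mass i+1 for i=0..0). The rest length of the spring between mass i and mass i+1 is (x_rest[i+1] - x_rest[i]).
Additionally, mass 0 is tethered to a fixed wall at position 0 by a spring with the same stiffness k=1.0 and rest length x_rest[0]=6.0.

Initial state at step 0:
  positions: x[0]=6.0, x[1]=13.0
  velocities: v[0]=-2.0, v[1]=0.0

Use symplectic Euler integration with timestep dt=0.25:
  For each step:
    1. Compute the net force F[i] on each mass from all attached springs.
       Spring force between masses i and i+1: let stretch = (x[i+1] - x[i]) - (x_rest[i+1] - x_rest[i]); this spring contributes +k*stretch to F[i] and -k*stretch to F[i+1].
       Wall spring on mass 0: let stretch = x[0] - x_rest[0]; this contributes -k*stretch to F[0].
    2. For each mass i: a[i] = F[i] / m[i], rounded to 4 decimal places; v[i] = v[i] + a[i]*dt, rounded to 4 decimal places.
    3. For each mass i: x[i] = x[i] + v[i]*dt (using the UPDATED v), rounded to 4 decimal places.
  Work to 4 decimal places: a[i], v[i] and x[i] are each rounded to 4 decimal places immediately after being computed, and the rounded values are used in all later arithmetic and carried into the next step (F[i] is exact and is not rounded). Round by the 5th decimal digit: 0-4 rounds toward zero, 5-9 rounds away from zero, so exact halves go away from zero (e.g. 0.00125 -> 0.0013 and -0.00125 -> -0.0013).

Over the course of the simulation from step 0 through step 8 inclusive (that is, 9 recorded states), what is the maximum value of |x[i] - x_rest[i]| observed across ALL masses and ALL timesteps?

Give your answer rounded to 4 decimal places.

Step 0: x=[6.0000 13.0000] v=[-2.0000 0.0000]
Step 1: x=[5.5625 12.9375] v=[-1.7500 -0.2500]
Step 2: x=[5.2383 12.7891] v=[-1.2969 -0.5938]
Step 3: x=[5.0586 12.5437] v=[-0.7188 -0.9815]
Step 4: x=[5.0306 12.2055] v=[-0.1122 -1.3528]
Step 5: x=[5.1366 11.7939] v=[0.4239 -1.6465]
Step 6: x=[5.3376 11.3412] v=[0.8041 -1.8108]
Step 7: x=[5.5803 10.8883] v=[0.9706 -1.8117]
Step 8: x=[5.8059 10.4786] v=[0.9025 -1.6387]
Max displacement = 1.5214

Answer: 1.5214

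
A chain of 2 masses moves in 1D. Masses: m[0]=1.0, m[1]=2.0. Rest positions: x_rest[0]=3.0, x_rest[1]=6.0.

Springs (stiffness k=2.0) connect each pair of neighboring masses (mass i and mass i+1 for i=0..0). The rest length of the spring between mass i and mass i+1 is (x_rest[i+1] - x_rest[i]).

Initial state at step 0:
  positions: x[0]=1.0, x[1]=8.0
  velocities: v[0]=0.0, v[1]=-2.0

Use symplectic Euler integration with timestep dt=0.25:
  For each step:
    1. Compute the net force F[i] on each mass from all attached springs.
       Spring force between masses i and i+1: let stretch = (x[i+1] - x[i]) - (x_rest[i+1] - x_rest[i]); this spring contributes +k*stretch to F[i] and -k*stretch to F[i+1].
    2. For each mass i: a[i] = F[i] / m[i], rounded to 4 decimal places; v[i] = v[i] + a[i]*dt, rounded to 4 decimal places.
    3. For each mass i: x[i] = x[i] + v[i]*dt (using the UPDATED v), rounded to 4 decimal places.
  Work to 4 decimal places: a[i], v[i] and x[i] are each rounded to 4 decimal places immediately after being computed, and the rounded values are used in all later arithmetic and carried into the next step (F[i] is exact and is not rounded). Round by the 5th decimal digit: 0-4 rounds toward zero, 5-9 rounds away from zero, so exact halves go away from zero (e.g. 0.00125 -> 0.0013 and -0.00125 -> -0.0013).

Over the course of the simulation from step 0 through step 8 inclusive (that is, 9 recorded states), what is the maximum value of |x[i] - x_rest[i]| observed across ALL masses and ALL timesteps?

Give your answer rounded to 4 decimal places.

Answer: 3.0544

Derivation:
Step 0: x=[1.0000 8.0000] v=[0.0000 -2.0000]
Step 1: x=[1.5000 7.2500] v=[2.0000 -3.0000]
Step 2: x=[2.3438 6.3281] v=[3.3750 -3.6875]
Step 3: x=[3.3106 5.3447] v=[3.8672 -3.9336]
Step 4: x=[4.1567 4.4217] v=[3.3843 -3.6921]
Step 5: x=[4.6609 3.6696] v=[2.0168 -3.0084]
Step 6: x=[4.6662 3.1670] v=[0.0212 -2.0106]
Step 7: x=[4.1091 2.9456] v=[-2.2284 -0.8858]
Step 8: x=[3.0316 2.9844] v=[-4.3102 0.1551]
Max displacement = 3.0544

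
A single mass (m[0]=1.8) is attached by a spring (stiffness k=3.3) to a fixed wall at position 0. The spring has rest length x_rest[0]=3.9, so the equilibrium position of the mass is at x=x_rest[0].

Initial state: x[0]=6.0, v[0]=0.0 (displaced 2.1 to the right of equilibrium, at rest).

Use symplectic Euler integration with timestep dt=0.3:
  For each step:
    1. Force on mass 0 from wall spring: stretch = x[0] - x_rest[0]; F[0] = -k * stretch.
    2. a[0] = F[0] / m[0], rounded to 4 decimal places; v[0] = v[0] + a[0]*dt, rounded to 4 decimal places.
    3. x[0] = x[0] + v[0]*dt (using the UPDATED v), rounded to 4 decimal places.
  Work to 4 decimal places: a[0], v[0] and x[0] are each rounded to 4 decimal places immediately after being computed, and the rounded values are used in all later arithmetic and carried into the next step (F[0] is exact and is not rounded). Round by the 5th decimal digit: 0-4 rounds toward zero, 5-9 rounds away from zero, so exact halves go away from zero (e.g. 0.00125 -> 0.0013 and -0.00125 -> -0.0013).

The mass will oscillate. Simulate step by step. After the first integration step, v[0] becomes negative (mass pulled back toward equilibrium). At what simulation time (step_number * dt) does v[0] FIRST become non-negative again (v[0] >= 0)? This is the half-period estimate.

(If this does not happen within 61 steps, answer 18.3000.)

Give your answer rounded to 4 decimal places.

Answer: 2.4000

Derivation:
Step 0: x=[6.0000] v=[0.0000]
Step 1: x=[5.6535] v=[-1.1550]
Step 2: x=[5.0177] v=[-2.1194]
Step 3: x=[4.1975] v=[-2.7341]
Step 4: x=[3.3282] v=[-2.8977]
Step 5: x=[2.5532] v=[-2.5832]
Step 6: x=[2.0005] v=[-1.8425]
Step 7: x=[1.7612] v=[-0.7978]
Step 8: x=[1.8748] v=[0.3785]
First v>=0 after going negative at step 8, time=2.4000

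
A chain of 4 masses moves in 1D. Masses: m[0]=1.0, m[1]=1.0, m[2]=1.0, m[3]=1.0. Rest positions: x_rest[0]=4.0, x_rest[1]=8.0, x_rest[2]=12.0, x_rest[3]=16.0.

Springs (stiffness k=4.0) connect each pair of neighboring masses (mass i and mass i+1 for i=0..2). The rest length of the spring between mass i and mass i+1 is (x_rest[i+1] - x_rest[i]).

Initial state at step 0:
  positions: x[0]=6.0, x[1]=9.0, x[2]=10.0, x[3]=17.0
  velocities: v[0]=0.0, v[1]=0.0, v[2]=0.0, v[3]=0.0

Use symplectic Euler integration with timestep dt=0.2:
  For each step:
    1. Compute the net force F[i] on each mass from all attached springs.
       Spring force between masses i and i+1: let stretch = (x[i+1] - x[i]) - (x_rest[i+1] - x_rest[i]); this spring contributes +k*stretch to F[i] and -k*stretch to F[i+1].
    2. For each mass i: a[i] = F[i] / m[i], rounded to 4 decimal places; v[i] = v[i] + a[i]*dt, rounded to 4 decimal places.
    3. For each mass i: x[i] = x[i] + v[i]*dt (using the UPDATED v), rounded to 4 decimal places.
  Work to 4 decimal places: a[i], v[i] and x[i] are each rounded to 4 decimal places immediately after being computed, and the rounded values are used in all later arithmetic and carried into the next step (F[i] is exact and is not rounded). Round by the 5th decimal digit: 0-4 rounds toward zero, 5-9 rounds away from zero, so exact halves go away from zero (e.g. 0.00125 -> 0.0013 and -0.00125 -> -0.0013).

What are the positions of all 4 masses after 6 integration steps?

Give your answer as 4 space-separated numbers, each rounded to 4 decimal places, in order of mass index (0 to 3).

Step 0: x=[6.0000 9.0000 10.0000 17.0000] v=[0.0000 0.0000 0.0000 0.0000]
Step 1: x=[5.8400 8.6800 10.9600 16.5200] v=[-0.8000 -1.6000 4.8000 -2.4000]
Step 2: x=[5.4944 8.2704 12.4448 15.7904] v=[-1.7280 -2.0480 7.4240 -3.6480]
Step 3: x=[4.9530 8.0845 13.7970 15.1655] v=[-2.7072 -0.9293 6.7610 -3.1245]
Step 4: x=[4.2726 8.3116 14.4542 14.9616] v=[-3.4020 1.1355 3.2858 -1.0193]
Step 5: x=[3.5984 8.8753 14.2097 15.3166] v=[-3.3708 2.8184 -1.2224 1.7748]
Step 6: x=[3.1285 9.4482 13.2888 16.1345] v=[-2.3493 2.8644 -4.6044 4.0893]

Answer: 3.1285 9.4482 13.2888 16.1345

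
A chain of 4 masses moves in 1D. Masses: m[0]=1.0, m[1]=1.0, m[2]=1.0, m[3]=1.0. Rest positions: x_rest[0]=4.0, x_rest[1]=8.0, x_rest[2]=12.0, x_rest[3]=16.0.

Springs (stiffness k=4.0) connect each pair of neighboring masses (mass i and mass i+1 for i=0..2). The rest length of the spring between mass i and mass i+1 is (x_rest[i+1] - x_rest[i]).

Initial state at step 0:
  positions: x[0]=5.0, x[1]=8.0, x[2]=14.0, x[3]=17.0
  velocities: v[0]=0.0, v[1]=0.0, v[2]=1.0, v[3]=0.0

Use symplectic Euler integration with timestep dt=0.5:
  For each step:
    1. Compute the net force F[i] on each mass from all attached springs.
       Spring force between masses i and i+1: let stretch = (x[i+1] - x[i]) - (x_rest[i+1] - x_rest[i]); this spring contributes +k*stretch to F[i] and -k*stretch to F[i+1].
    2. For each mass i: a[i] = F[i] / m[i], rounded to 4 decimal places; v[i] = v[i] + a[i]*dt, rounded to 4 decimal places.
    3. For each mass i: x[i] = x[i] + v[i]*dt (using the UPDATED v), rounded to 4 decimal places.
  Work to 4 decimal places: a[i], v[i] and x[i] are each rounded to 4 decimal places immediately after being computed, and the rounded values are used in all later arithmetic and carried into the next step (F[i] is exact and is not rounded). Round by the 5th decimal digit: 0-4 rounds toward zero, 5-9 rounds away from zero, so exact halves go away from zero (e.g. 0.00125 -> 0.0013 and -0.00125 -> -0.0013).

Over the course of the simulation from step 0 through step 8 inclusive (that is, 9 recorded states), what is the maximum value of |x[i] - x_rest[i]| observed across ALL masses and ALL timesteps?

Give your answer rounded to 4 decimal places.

Step 0: x=[5.0000 8.0000 14.0000 17.0000] v=[0.0000 0.0000 1.0000 0.0000]
Step 1: x=[4.0000 11.0000 11.5000 18.0000] v=[-2.0000 6.0000 -5.0000 2.0000]
Step 2: x=[6.0000 7.5000 15.0000 16.5000] v=[4.0000 -7.0000 7.0000 -3.0000]
Step 3: x=[5.5000 10.0000 12.5000 17.5000] v=[-1.0000 5.0000 -5.0000 2.0000]
Step 4: x=[5.5000 10.5000 12.5000 17.5000] v=[0.0000 1.0000 0.0000 0.0000]
Step 5: x=[6.5000 8.0000 15.5000 16.5000] v=[2.0000 -5.0000 6.0000 -2.0000]
Step 6: x=[5.0000 11.5000 12.0000 18.5000] v=[-3.0000 7.0000 -7.0000 4.0000]
Step 7: x=[6.0000 9.0000 14.5000 18.0000] v=[2.0000 -5.0000 5.0000 -1.0000]
Step 8: x=[6.0000 9.0000 15.0000 18.0000] v=[0.0000 0.0000 1.0000 0.0000]
Max displacement = 3.5000

Answer: 3.5000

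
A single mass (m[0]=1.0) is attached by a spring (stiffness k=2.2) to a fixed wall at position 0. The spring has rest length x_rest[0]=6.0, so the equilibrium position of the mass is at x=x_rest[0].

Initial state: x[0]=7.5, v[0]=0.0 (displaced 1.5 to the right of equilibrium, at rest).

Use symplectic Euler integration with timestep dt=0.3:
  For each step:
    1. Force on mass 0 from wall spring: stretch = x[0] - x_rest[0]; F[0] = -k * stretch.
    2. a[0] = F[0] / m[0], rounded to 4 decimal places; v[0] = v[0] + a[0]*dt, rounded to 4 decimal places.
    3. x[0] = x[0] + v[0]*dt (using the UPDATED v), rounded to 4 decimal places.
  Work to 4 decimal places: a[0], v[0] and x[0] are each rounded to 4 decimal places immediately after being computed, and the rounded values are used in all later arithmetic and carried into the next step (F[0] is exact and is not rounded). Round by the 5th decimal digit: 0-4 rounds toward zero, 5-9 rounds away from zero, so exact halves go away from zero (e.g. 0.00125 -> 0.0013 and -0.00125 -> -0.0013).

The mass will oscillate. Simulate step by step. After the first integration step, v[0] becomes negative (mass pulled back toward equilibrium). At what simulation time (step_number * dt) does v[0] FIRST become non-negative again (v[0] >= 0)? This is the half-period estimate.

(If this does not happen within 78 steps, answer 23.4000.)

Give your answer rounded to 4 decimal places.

Answer: 2.4000

Derivation:
Step 0: x=[7.5000] v=[0.0000]
Step 1: x=[7.2030] v=[-0.9900]
Step 2: x=[6.6678] v=[-1.7840]
Step 3: x=[6.0004] v=[-2.2248]
Step 4: x=[5.3329] v=[-2.2251]
Step 5: x=[4.7975] v=[-1.7848]
Step 6: x=[4.5001] v=[-0.9912]
Step 7: x=[4.4997] v=[-0.0013]
Step 8: x=[4.7964] v=[0.9889]
First v>=0 after going negative at step 8, time=2.4000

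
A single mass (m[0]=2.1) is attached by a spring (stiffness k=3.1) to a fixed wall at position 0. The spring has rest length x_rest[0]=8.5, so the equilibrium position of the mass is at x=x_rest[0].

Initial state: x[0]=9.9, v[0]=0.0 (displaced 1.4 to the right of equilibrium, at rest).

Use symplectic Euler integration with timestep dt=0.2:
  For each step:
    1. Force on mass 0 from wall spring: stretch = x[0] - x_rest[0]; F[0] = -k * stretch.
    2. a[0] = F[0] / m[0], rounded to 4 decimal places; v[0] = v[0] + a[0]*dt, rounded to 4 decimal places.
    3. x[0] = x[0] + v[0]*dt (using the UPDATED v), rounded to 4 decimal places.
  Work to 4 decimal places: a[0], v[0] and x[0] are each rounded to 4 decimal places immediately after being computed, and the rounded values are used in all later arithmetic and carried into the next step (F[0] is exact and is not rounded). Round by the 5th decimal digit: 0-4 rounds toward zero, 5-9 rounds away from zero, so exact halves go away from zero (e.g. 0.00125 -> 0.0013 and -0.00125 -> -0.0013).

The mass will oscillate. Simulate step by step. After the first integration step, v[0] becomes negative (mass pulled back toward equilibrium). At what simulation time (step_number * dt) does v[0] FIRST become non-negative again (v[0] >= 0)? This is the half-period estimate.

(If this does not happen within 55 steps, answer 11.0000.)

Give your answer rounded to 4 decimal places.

Step 0: x=[9.9000] v=[0.0000]
Step 1: x=[9.8173] v=[-0.4133]
Step 2: x=[9.6569] v=[-0.8022]
Step 3: x=[9.4281] v=[-1.1438]
Step 4: x=[9.1445] v=[-1.4178]
Step 5: x=[8.8229] v=[-1.6081]
Step 6: x=[8.4822] v=[-1.7034]
Step 7: x=[8.1426] v=[-1.6981]
Step 8: x=[7.8241] v=[-1.5926]
Step 9: x=[7.5455] v=[-1.3930]
Step 10: x=[7.3233] v=[-1.1112]
Step 11: x=[7.1705] v=[-0.7638]
Step 12: x=[7.0962] v=[-0.3713]
Step 13: x=[7.1048] v=[0.0432]
First v>=0 after going negative at step 13, time=2.6000

Answer: 2.6000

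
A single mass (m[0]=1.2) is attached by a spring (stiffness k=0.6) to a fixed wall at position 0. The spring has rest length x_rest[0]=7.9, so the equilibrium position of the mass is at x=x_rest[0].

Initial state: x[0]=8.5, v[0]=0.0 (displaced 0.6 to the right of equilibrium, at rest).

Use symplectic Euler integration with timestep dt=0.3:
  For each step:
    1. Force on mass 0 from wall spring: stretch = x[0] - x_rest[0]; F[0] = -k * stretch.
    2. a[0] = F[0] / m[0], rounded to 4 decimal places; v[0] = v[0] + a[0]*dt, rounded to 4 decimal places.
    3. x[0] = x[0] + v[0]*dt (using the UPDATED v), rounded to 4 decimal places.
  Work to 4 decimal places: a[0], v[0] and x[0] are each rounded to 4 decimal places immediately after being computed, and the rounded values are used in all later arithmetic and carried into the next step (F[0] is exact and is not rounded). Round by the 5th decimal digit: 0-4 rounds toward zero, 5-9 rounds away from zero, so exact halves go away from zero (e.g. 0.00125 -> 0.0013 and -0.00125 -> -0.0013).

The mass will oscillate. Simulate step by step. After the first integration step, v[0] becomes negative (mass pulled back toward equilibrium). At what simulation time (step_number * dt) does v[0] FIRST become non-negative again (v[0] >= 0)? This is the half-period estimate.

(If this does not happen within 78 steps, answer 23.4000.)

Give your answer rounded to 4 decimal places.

Step 0: x=[8.5000] v=[0.0000]
Step 1: x=[8.4730] v=[-0.0900]
Step 2: x=[8.4202] v=[-0.1760]
Step 3: x=[8.3440] v=[-0.2540]
Step 4: x=[8.2478] v=[-0.3206]
Step 5: x=[8.1360] v=[-0.3728]
Step 6: x=[8.0135] v=[-0.4082]
Step 7: x=[7.8859] v=[-0.4252]
Step 8: x=[7.7590] v=[-0.4231]
Step 9: x=[7.6384] v=[-0.4020]
Step 10: x=[7.5296] v=[-0.3628]
Step 11: x=[7.4374] v=[-0.3072]
Step 12: x=[7.3661] v=[-0.2378]
Step 13: x=[7.3188] v=[-0.1577]
Step 14: x=[7.2977] v=[-0.0705]
Step 15: x=[7.3037] v=[0.0199]
First v>=0 after going negative at step 15, time=4.5000

Answer: 4.5000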